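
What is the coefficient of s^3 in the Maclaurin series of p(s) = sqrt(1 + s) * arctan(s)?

-11/24

Take the Cauchy product of the two expansions.
[s^0] = 0;  [s^1] = 1;  [s^2] = 1/2;  [s^3] = -11/24.
So c_3 = p′′′(0)/3! = -11/24.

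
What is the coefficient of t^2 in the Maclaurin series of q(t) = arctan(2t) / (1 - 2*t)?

4

Multiply the numerator's expansion by the denominator's geometric series.
[t^0] = 0;  [t^1] = 2;  [t^2] = 4.
So c_2 = q′′(0)/2! = 4.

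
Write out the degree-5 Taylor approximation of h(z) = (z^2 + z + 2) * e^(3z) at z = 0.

Multiply each power in the prefactor through the base expansion.
[z^0] = 2;  [z^1] = 7;  [z^2] = 13;  [z^3] = 33/2;  [z^4] = 63/4;  [z^5] = 477/40.

477*z^5/40 + 63*z^4/4 + 33*z^3/2 + 13*z^2 + 7*z + 2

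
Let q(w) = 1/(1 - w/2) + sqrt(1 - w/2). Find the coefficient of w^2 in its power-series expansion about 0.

7/32

Expand each term separately and add.
q(0) = 2
q′(0) = 1/4
q′′(0) = 7/16
Then c_k = q^(k)(0)/k! gives each Taylor coefficient.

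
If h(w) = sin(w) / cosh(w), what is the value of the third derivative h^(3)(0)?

-4

Invert the denominator's series and multiply.
The coefficient of w^3 in the expansion is -2/3, so h′′′(0) = 3! * (-2/3) = -4.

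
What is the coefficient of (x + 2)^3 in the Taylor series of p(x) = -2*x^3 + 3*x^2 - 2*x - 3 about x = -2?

Use the known series and substitute for the argument.

-2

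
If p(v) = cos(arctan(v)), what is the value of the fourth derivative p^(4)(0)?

Substitute the inner expansion into the outer series and collect powers.
The coefficient of v^4 in the expansion is 3/8, so p^(4)(0) = 4! * (3/8) = 9.

9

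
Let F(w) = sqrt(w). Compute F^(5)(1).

The coefficient of (w - 1)^5 in the expansion is 7/256, so F^(5)(1) = 5! * (7/256) = 105/32.

105/32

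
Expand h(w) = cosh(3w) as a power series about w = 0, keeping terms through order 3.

9*w^2/2 + 1

[w^0] = 1;  [w^1] = 0;  [w^2] = 9/2;  [w^3] = 0.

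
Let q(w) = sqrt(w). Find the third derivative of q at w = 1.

3/8

The coefficient of (w - 1)^3 in the expansion is 1/16, so q′′′(1) = 3! * (1/16) = 3/8.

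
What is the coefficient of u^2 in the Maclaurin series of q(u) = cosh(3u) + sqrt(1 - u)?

35/8

Combine the two series term by term.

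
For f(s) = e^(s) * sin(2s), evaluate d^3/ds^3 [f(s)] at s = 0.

-2

Expand each factor separately, then convolve coefficients.
The coefficient of s^3 in the expansion is -1/3, so f′′′(0) = 3! * (-1/3) = -2.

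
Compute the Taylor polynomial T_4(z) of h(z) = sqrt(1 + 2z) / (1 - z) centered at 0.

11*z^4/8 + 2*z^3 + 3*z^2/2 + 2*z + 1

Take the Cauchy product of the two expansions.
[z^0] = 1;  [z^1] = 2;  [z^2] = 3/2;  [z^3] = 2;  [z^4] = 11/8.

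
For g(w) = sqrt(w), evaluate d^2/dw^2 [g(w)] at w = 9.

-1/108

The coefficient of (w - 9)^2 in the expansion is -1/216, so g′′(9) = 2! * (-1/216) = -1/108.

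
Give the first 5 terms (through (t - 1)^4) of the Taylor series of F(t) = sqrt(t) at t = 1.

-5*(t - 1)^4/128 + (t - 1)^3/16 - (t - 1)^2/8 + (t - 1)/2 + 1

F(1) = 1
F′(1) = 1/2
F′′(1) = -1/4
F′′′(1) = 3/8
F^(4)(1) = -15/16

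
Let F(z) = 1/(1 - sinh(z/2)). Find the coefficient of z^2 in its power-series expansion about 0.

Plug the Maclaurin series of the inner function into that of the outer and collect terms.
So c_2 = F′′(0)/2! = 1/4.

1/4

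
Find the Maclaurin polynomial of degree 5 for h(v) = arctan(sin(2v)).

Substitute the inner expansion into the outer series and collect powers.
h(0) = 0
h′(0) = 2
h′′(0) = 0
h′′′(0) = -24
h^(4)(0) = 0
h^(5)(0) = 1440
The Taylor polynomial is Σ h^(k)(0)/k! · v^k.

12*v^5 - 4*v^3 + 2*v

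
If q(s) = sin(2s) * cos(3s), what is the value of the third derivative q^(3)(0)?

Write out both Maclaurin series and multiply, keeping only the needed powers.
From the series, [s^3] q = -31/3; multiply by 3! = 6 to get -62.

-62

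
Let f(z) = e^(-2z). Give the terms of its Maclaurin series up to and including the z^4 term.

Apply the Taylor formula c_k = f^(k)(a)/k!.
f(0) = 1
f′(0) = -2
f′′(0) = 4
f′′′(0) = -8
f^(4)(0) = 16

2*z^4/3 - 4*z^3/3 + 2*z^2 - 2*z + 1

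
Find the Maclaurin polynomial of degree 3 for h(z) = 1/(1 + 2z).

h(0) = 1
h′(0) = -2
h′′(0) = 8
h′′′(0) = -48
The Taylor polynomial is Σ h^(k)(0)/k! · z^k.

-8*z^3 + 4*z^2 - 2*z + 1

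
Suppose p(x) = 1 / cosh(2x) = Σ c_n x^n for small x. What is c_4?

Invert the denominator's series and multiply.
p(0) = 1
p′(0) = 0
p′′(0) = -4
p′′′(0) = 0
p^(4)(0) = 80

10/3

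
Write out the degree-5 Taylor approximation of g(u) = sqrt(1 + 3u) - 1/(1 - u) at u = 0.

Add the two expansions coefficient-wise.

1445*u^5/256 - 533*u^4/128 + 11*u^3/16 - 17*u^2/8 + u/2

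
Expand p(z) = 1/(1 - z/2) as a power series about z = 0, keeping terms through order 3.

p(0) = 1
p′(0) = 1/2
p′′(0) = 1/2
p′′′(0) = 3/4

z^3/8 + z^2/4 + z/2 + 1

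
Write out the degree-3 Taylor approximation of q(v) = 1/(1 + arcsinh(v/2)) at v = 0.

-5*v^3/48 + v^2/4 - v/2 + 1

Substitute the inner expansion into the outer series and collect powers.
q(0) = 1
q′(0) = -1/2
q′′(0) = 1/2
q′′′(0) = -5/8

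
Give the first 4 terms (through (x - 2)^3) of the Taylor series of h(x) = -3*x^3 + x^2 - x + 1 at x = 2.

-3*(x - 2)^3 - 17*(x - 2)^2 - 33*(x - 2) - 21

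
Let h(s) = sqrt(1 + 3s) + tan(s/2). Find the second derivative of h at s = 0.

Combine the two series term by term.
From the series, [s^2] h = -9/8; multiply by 2! = 2 to get -9/4.

-9/4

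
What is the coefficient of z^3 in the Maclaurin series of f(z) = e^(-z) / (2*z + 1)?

-79/6

Use 1/(1 - r) = Σ r^k on the denominator, then take the Cauchy product.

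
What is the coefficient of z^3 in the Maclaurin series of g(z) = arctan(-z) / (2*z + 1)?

-11/3

Use 1/(1 - r) = Σ r^k on the denominator, then take the Cauchy product.
[z^0] = 0;  [z^1] = -1;  [z^2] = 2;  [z^3] = -11/3.
So c_3 = g′′′(0)/3! = -11/3.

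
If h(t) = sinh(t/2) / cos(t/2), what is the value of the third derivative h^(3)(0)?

1/2

Divide the numerator series by the denominator series (power-series long division).
The coefficient of t^3 in the expansion is 1/12, so h′′′(0) = 3! * (1/12) = 1/2.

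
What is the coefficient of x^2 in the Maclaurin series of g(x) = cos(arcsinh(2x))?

-2

Compose series: expand the inner function first, then feed it into the outer expansion.
[x^0] = 1;  [x^1] = 0;  [x^2] = -2.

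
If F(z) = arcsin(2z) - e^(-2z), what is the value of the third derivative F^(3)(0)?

Add the two expansions coefficient-wise.
From the series, [z^3] F = 8/3; multiply by 3! = 6 to get 16.

16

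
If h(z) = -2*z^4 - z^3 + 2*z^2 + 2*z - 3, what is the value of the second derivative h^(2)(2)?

Apply the Taylor formula c_k = f^(k)(a)/k!.
From the series, [(z - 2)^2] h = -52; multiply by 2! = 2 to get -104.

-104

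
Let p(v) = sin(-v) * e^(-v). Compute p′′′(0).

-2

Write out both Maclaurin series and multiply, keeping only the needed powers.
The coefficient of v^3 in the expansion is -1/3, so p′′′(0) = 3! * (-1/3) = -2.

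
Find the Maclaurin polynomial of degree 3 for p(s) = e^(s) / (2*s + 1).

-29*s^3/6 + 5*s^2/2 - s + 1

Expand 1/(denominator) as a geometric series and multiply by the numerator's series.
p(0) = 1
p′(0) = -1
p′′(0) = 5
p′′′(0) = -29
Then c_k = p^(k)(0)/k! gives each Taylor coefficient.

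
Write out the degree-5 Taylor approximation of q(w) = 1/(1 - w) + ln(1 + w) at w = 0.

Combine the two series term by term.
q(0) = 1
q′(0) = 2
q′′(0) = 1
q′′′(0) = 8
q^(4)(0) = 18
q^(5)(0) = 144
Dividing each by k! gives the coefficients c_0, ..., c_5.

6*w^5/5 + 3*w^4/4 + 4*w^3/3 + w^2/2 + 2*w + 1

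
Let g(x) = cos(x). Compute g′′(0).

-1

From the series, [x^2] g = -1/2; multiply by 2! = 2 to get -1.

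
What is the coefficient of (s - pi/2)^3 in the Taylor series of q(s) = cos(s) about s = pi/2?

1/6

Differentiate repeatedly and evaluate at the center.
q(pi/2) = 0
q′(pi/2) = -1
q′′(pi/2) = 0
q′′′(pi/2) = 1
So c_3 = q′′′(pi/2)/3! = 1/6.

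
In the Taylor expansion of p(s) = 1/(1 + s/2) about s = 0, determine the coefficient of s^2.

1/4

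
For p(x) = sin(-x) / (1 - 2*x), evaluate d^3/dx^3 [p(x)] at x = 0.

-23

Expand 1/(denominator) as a geometric series and multiply by the numerator's series.
From the series, [x^3] p = -23/6; multiply by 3! = 6 to get -23.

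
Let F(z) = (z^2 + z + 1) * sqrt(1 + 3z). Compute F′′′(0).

Distribute the polynomial across the series and collect like powers.
From the series, [z^3] F = 33/16; multiply by 3! = 6 to get 99/8.

99/8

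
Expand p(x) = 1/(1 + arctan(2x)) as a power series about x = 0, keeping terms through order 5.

Plug the Maclaurin series of the inner function into that of the outer and collect terms.
p(0) = 1
p′(0) = -2
p′′(0) = 8
p′′′(0) = -32
p^(4)(0) = 128
p^(5)(0) = -768

-32*x^5/5 + 16*x^4/3 - 16*x^3/3 + 4*x^2 - 2*x + 1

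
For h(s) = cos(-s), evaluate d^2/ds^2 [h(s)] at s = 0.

-1

From the series, [s^2] h = -1/2; multiply by 2! = 2 to get -1.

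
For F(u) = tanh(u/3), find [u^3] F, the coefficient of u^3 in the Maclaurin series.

-1/81

Apply the Taylor formula c_k = f^(k)(a)/k!.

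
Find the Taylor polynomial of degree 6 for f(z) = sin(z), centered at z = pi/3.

Compute the successive derivatives at the expansion point and divide by k!.

-sqrt(3)*(z - pi/3)^6/1440 + (z - pi/3)^5/240 + sqrt(3)*(z - pi/3)^4/48 - (z - pi/3)^3/12 - sqrt(3)*(z - pi/3)^2/4 + (z - pi/3)/2 + sqrt(3)/2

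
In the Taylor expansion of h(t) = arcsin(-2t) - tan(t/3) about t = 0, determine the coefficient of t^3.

-109/81

Combine the two series term by term.
h(0) = 0
h′(0) = -7/3
h′′(0) = 0
h′′′(0) = -218/27
So c_3 = h′′′(0)/3! = -109/81.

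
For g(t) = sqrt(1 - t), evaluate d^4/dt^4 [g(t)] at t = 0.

From the series, [t^4] g = -5/128; multiply by 4! = 24 to get -15/16.

-15/16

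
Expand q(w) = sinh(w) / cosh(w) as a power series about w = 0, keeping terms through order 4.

-w^3/3 + w

Invert the denominator's series and multiply.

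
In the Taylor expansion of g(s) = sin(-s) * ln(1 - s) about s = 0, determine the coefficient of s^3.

1/2

Write out both Maclaurin series and multiply, keeping only the needed powers.
g(0) = 0
g′(0) = 0
g′′(0) = 2
g′′′(0) = 3
So c_3 = g′′′(0)/3! = 1/2.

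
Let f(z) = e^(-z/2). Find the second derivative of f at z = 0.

1/4

Compute the successive derivatives at the expansion point and divide by k!.
From the series, [z^2] f = 1/8; multiply by 2! = 2 to get 1/4.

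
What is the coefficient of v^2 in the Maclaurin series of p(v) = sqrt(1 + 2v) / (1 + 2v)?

Expand each factor separately, then convolve coefficients.
p(0) = 1
p′(0) = -1
p′′(0) = 3

3/2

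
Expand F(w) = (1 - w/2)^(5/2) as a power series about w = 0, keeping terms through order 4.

Use the known series and substitute for the argument.
F(0) = 1
F′(0) = -5/4
F′′(0) = 15/16
F′′′(0) = -15/64
F^(4)(0) = -15/256
Then c_k = F^(k)(0)/k! gives each Taylor coefficient.

-5*w^4/2048 - 5*w^3/128 + 15*w^2/32 - 5*w/4 + 1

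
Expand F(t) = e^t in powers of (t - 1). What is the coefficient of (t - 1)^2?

c_2 = F′′(1)/2! = e/2.

e/2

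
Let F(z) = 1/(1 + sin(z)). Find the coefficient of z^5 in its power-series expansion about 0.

-61/120

Let u equal the inner series; expand the outer function in u and truncate.
[z^0] = 1;  [z^1] = -1;  [z^2] = 1;  [z^3] = -5/6;  [z^4] = 2/3;  [z^5] = -61/120.
So c_5 = F^(5)(0)/5! = -61/120.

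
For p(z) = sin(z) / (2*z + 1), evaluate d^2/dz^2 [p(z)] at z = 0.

-4

Use 1/(1 - r) = Σ r^k on the denominator, then take the Cauchy product.
From the series, [z^2] p = -2; multiply by 2! = 2 to get -4.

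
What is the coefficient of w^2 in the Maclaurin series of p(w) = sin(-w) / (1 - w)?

-1

Take the Cauchy product of the two expansions.
[w^0] = 0;  [w^1] = -1;  [w^2] = -1.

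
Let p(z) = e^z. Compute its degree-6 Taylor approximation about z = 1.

e*(z - 1)^6/720 + e*(z - 1)^5/120 + e*(z - 1)^4/24 + e*(z - 1)^3/6 + e*(z - 1)^2/2 + e*(z - 1) + e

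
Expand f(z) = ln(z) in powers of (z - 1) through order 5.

f(1) = 0
f′(1) = 1
f′′(1) = -1
f′′′(1) = 2
f^(4)(1) = -6
f^(5)(1) = 24

(z - 1)^5/5 - (z - 1)^4/4 + (z - 1)^3/3 - (z - 1)^2/2 + (z - 1)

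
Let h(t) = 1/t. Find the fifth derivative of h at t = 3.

-40/243

The coefficient of (t - 3)^5 in the expansion is -1/729, so h^(5)(3) = 5! * (-1/729) = -40/243.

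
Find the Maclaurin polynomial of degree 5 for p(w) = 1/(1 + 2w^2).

4*w^4 - 2*w^2 + 1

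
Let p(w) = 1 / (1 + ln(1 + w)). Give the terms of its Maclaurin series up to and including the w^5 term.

-347*w^5/60 + 11*w^4/3 - 7*w^3/3 + 3*w^2/2 - w + 1

Write 1/(1+u) = 1 - u + u^2 - u^3 + ... and substitute the series for u.
p(0) = 1
p′(0) = -1
p′′(0) = 3
p′′′(0) = -14
p^(4)(0) = 88
p^(5)(0) = -694
Dividing each by k! gives the coefficients c_0, ..., c_5.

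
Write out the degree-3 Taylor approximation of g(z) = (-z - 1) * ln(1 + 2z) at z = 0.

Shift and add copies of the series according to the polynomial's terms.
g(0) = 0
g′(0) = -2
g′′(0) = 0
g′′′(0) = -4
Then c_k = g^(k)(0)/k! gives each Taylor coefficient.

-2*z^3/3 - 2*z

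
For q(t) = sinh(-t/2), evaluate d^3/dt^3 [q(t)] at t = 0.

The coefficient of t^3 in the expansion is -1/48, so q′′′(0) = 3! * (-1/48) = -1/8.

-1/8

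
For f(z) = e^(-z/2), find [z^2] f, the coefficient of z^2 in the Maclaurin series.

1/8

c_2 = f′′(0)/2! = 1/8.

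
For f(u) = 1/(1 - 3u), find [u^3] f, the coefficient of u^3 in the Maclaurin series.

27

f(0) = 1
f′(0) = 3
f′′(0) = 18
f′′′(0) = 162
The Taylor polynomial is Σ f^(k)(0)/k! · u^k.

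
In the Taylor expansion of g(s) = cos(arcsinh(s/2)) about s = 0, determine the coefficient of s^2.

Compose series: expand the inner function first, then feed it into the outer expansion.
g(0) = 1
g′(0) = 0
g′′(0) = -1/4
So c_2 = g′′(0)/2! = -1/8.

-1/8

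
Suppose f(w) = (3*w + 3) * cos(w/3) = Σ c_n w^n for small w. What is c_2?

-1/6

Distribute the polynomial across the series and collect like powers.
[w^0] = 3;  [w^1] = 3;  [w^2] = -1/6.
So c_2 = f′′(0)/2! = -1/6.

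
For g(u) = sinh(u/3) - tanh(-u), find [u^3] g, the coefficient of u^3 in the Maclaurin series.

Expand each term separately and add.
g(0) = 0
g′(0) = 4/3
g′′(0) = 0
g′′′(0) = -53/27
The Taylor polynomial is Σ g^(k)(0)/k! · u^k.

-53/162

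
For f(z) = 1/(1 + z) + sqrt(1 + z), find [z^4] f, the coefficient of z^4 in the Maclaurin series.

Expand each term separately and add.
f(0) = 2
f′(0) = -1/2
f′′(0) = 7/4
f′′′(0) = -45/8
f^(4)(0) = 369/16
Then c_k = f^(k)(0)/k! gives each Taylor coefficient.

123/128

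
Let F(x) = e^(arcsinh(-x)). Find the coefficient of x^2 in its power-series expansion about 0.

Let u equal the inner series; expand the outer function in u and truncate.
F(0) = 1
F′(0) = -1
F′′(0) = 1
So c_2 = F′′(0)/2! = 1/2.

1/2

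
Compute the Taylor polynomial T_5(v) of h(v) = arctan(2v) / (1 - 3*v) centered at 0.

722*v^5/5 + 46*v^4 + 46*v^3/3 + 6*v^2 + 2*v

Multiply the numerator's expansion by the denominator's geometric series.
h(0) = 0
h′(0) = 2
h′′(0) = 12
h′′′(0) = 92
h^(4)(0) = 1104
h^(5)(0) = 17328
Then c_k = h^(k)(0)/k! gives each Taylor coefficient.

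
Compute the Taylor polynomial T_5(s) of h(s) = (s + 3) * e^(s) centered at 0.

Multiply each power in the prefactor through the base expansion.
[s^0] = 3;  [s^1] = 4;  [s^2] = 5/2;  [s^3] = 1;  [s^4] = 7/24;  [s^5] = 1/15.

s^5/15 + 7*s^4/24 + s^3 + 5*s^2/2 + 4*s + 3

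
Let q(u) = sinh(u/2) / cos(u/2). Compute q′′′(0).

Invert the denominator's series and multiply.
From the series, [u^3] q = 1/12; multiply by 3! = 6 to get 1/2.

1/2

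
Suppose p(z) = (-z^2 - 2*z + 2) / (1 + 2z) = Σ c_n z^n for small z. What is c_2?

Shift and add copies of the series according to the polynomial's terms.
So c_2 = p′′(0)/2! = 11.

11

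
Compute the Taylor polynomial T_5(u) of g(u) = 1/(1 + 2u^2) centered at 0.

4*u^4 - 2*u^2 + 1

g(0) = 1
g′(0) = 0
g′′(0) = -4
g′′′(0) = 0
g^(4)(0) = 96
g^(5)(0) = 0
Then c_k = g^(k)(0)/k! gives each Taylor coefficient.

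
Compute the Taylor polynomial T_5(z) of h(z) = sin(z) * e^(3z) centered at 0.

Multiply the two series term by term and collect like powers.
[z^0] = 0;  [z^1] = 1;  [z^2] = 3;  [z^3] = 13/3;  [z^4] = 4;  [z^5] = 79/30.

79*z^5/30 + 4*z^4 + 13*z^3/3 + 3*z^2 + z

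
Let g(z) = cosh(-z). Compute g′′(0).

1

From the series, [z^2] g = 1/2; multiply by 2! = 2 to get 1.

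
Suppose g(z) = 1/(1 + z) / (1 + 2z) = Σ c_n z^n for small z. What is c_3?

Write out both Maclaurin series and multiply, keeping only the needed powers.
So c_3 = g′′′(0)/3! = -15.

-15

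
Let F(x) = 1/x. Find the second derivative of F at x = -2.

-1/4

The coefficient of (x + 2)^2 in the expansion is -1/8, so F′′(-2) = 2! * (-1/8) = -1/4.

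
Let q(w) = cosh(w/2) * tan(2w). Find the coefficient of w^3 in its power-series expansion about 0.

Multiply the two series term by term and collect like powers.
[w^0] = 0;  [w^1] = 2;  [w^2] = 0;  [w^3] = 35/12.
So c_3 = q′′′(0)/3! = 35/12.

35/12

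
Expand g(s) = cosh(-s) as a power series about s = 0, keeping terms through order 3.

s^2/2 + 1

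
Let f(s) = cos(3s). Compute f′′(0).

-9

From the series, [s^2] f = -9/2; multiply by 2! = 2 to get -9.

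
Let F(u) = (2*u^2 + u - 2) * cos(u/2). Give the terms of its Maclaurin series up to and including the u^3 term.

Multiply each power in the prefactor through the base expansion.
F(0) = -2
F′(0) = 1
F′′(0) = 9/2
F′′′(0) = -3/4

-u^3/8 + 9*u^2/4 + u - 2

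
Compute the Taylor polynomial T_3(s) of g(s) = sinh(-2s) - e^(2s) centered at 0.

Combine the two series term by term.
g(0) = -1
g′(0) = -4
g′′(0) = -4
g′′′(0) = -16

-8*s^3/3 - 2*s^2 - 4*s - 1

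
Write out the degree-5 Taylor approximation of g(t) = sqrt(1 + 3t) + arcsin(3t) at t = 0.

Expand each term separately and add.
[t^0] = 1;  [t^1] = 9/2;  [t^2] = -9/8;  [t^3] = 99/16;  [t^4] = -405/128;  [t^5] = 31833/1280.

31833*t^5/1280 - 405*t^4/128 + 99*t^3/16 - 9*t^2/8 + 9*t/2 + 1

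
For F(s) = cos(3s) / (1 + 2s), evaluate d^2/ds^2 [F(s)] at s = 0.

Expand each factor separately, then convolve coefficients.
The coefficient of s^2 in the expansion is -1/2, so F′′(0) = 2! * (-1/2) = -1.

-1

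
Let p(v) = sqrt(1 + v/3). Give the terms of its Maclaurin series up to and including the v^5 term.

7*v^5/62208 - 5*v^4/10368 + v^3/432 - v^2/72 + v/6 + 1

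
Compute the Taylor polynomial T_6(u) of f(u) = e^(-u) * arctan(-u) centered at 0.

Write out both Maclaurin series and multiply, keeping only the needed powers.

11*u^6/72 - 3*u^5/40 - u^4/6 - u^3/6 + u^2 - u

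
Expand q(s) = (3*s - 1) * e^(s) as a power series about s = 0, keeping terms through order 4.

11*s^4/24 + 4*s^3/3 + 5*s^2/2 + 2*s - 1

Distribute the polynomial across the series and collect like powers.
[s^0] = -1;  [s^1] = 2;  [s^2] = 5/2;  [s^3] = 4/3;  [s^4] = 11/24.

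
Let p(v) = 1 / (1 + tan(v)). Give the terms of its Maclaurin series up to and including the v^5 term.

-32*v^5/15 + 5*v^4/3 - 4*v^3/3 + v^2 - v + 1

Write 1/(1+u) = 1 - u + u^2 - u^3 + ... and substitute the series for u.
p(0) = 1
p′(0) = -1
p′′(0) = 2
p′′′(0) = -8
p^(4)(0) = 40
p^(5)(0) = -256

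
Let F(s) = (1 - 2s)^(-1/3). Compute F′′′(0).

224/27

The coefficient of s^3 in the expansion is 112/81, so F′′′(0) = 3! * (112/81) = 224/27.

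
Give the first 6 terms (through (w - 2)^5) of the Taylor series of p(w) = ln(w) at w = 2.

p(2) = ln(2)
p′(2) = 1/2
p′′(2) = -1/4
p′′′(2) = 1/4
p^(4)(2) = -3/8
p^(5)(2) = 3/4

(w - 2)^5/160 - (w - 2)^4/64 + (w - 2)^3/24 - (w - 2)^2/8 + (w - 2)/2 + ln(2)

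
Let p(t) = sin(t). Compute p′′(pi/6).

The coefficient of (t - pi/6)^2 in the expansion is -1/4, so p′′(pi/6) = 2! * (-1/4) = -1/2.

-1/2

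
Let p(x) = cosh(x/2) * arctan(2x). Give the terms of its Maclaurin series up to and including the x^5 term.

Take the Cauchy product of the two expansions.
p(0) = 0
p′(0) = 2
p′′(0) = 0
p′′′(0) = -29/2
p^(4)(0) = 0
p^(5)(0) = 5829/8

1943*x^5/320 - 29*x^3/12 + 2*x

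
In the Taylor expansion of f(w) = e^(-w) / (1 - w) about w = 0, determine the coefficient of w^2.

1/2

Expand 1/(denominator) as a geometric series and multiply by the numerator's series.
f(0) = 1
f′(0) = 0
f′′(0) = 1
So c_2 = f′′(0)/2! = 1/2.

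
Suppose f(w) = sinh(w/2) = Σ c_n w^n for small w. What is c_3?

1/48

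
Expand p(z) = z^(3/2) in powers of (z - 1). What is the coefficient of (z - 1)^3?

Apply the Taylor formula c_k = f^(k)(a)/k!.
p(1) = 1
p′(1) = 3/2
p′′(1) = 3/4
p′′′(1) = -3/8
So c_3 = p′′′(1)/3! = -1/16.

-1/16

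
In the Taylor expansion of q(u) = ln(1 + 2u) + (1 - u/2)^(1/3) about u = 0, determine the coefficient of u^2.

-73/36

Expand each term separately and add.
q(0) = 1
q′(0) = 11/6
q′′(0) = -73/18
So c_2 = q′′(0)/2! = -73/36.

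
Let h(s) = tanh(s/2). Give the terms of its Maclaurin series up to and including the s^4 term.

h(0) = 0
h′(0) = 1/2
h′′(0) = 0
h′′′(0) = -1/4
h^(4)(0) = 0
The Taylor polynomial is Σ h^(k)(0)/k! · s^k.

-s^3/24 + s/2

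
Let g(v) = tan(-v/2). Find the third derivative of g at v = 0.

-1/4

The coefficient of v^3 in the expansion is -1/24, so g′′′(0) = 3! * (-1/24) = -1/4.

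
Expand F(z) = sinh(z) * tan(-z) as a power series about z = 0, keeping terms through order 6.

-71*z^6/360 - z^4/2 - z^2

Expand each factor separately, then convolve coefficients.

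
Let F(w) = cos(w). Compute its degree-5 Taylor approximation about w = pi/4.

-sqrt(2)*(w - pi/4)^5/240 + sqrt(2)*(w - pi/4)^4/48 + sqrt(2)*(w - pi/4)^3/12 - sqrt(2)*(w - pi/4)^2/4 - sqrt(2)*(w - pi/4)/2 + sqrt(2)/2

F(pi/4) = sqrt(2)/2
F′(pi/4) = -sqrt(2)/2
F′′(pi/4) = -sqrt(2)/2
F′′′(pi/4) = sqrt(2)/2
F^(4)(pi/4) = sqrt(2)/2
F^(5)(pi/4) = -sqrt(2)/2
Dividing each by k! gives the coefficients c_0, ..., c_5.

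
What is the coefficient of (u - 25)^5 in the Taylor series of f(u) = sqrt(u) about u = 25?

Compute the successive derivatives at the expansion point and divide by k!.
f(25) = 5
f′(25) = 1/10
f′′(25) = -1/500
f′′′(25) = 3/25000
f^(4)(25) = -3/250000
f^(5)(25) = 21/12500000
The Taylor polynomial is Σ f^(k)(25)/k! · (u - 25)^k.

7/500000000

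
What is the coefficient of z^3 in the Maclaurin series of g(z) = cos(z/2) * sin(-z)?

7/24

Take the Cauchy product of the two expansions.
g(0) = 0
g′(0) = -1
g′′(0) = 0
g′′′(0) = 7/4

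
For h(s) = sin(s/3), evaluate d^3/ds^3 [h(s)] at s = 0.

-1/27

From the series, [s^3] h = -1/162; multiply by 3! = 6 to get -1/27.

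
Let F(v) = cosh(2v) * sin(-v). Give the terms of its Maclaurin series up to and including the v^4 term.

-11*v^3/6 - v

Take the Cauchy product of the two expansions.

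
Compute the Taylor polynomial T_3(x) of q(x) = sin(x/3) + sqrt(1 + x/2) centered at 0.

Combine the two series term by term.
q(0) = 1
q′(0) = 7/12
q′′(0) = -1/16
q′′′(0) = 17/1728

17*x^3/10368 - x^2/32 + 7*x/12 + 1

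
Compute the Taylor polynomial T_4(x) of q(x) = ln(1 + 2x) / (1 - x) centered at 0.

Multiply the numerator's expansion by the denominator's geometric series.
q(0) = 0
q′(0) = 2
q′′(0) = 0
q′′′(0) = 16
q^(4)(0) = -32
The Taylor polynomial is Σ q^(k)(0)/k! · x^k.

-4*x^4/3 + 8*x^3/3 + 2*x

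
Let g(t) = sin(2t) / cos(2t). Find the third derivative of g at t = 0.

Write the quotient as an unknown series and match coefficients against numerator = denominator · series.
From the series, [t^3] g = 8/3; multiply by 3! = 6 to get 16.

16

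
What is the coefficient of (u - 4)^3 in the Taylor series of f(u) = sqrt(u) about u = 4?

1/512

Use the known series and substitute for the argument.
f(4) = 2
f′(4) = 1/4
f′′(4) = -1/32
f′′′(4) = 3/256
So c_3 = f′′′(4)/3! = 1/512.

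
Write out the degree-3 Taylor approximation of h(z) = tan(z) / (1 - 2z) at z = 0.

Expand each factor separately, then convolve coefficients.

13*z^3/3 + 2*z^2 + z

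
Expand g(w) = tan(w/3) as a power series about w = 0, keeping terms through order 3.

w^3/81 + w/3

Differentiate repeatedly and evaluate at the center.
g(0) = 0
g′(0) = 1/3
g′′(0) = 0
g′′′(0) = 2/27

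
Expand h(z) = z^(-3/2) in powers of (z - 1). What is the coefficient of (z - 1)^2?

h(1) = 1
h′(1) = -3/2
h′′(1) = 15/4
So c_2 = h′′(1)/2! = 15/8.

15/8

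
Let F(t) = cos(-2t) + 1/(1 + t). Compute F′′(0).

-2

Combine the two series term by term.
The coefficient of t^2 in the expansion is -1, so F′′(0) = 2! * (-1) = -2.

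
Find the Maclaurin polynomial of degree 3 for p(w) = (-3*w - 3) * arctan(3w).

Distribute the polynomial across the series and collect like powers.
p(0) = 0
p′(0) = -9
p′′(0) = -18
p′′′(0) = 162
Dividing each by k! gives the coefficients c_0, ..., c_3.

27*w^3 - 9*w^2 - 9*w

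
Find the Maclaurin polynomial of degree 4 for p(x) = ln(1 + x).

-x^4/4 + x^3/3 - x^2/2 + x

Use the known series and substitute for the argument.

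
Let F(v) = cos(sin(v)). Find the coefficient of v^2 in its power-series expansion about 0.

-1/2

Plug the Maclaurin series of the inner function into that of the outer and collect terms.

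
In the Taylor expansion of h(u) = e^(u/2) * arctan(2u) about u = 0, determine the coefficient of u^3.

-29/12

Expand each factor separately, then convolve coefficients.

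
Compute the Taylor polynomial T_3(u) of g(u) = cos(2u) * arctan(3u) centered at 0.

-15*u^3 + 3*u

Expand each factor separately, then convolve coefficients.
g(0) = 0
g′(0) = 3
g′′(0) = 0
g′′′(0) = -90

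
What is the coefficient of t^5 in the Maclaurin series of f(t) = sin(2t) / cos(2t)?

Divide the numerator series by the denominator series (power-series long division).
f(0) = 0
f′(0) = 2
f′′(0) = 0
f′′′(0) = 16
f^(4)(0) = 0
f^(5)(0) = 512
The Taylor polynomial is Σ f^(k)(0)/k! · t^k.

64/15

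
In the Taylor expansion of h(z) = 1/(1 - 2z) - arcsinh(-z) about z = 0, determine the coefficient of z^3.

47/6

Add the two expansions coefficient-wise.
h(0) = 1
h′(0) = 3
h′′(0) = 8
h′′′(0) = 47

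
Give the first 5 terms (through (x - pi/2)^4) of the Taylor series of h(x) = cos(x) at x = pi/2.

Differentiate repeatedly and evaluate at the center.
[(x - pi/2)^0] = 0;  [(x - pi/2)^1] = -1;  [(x - pi/2)^2] = 0;  [(x - pi/2)^3] = 1/6;  [(x - pi/2)^4] = 0.

(x - pi/2)^3/6 - (x - pi/2)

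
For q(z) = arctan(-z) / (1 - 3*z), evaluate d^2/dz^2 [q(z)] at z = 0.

-6

Expand 1/(denominator) as a geometric series and multiply by the numerator's series.
The coefficient of z^2 in the expansion is -3, so q′′(0) = 2! * (-3) = -6.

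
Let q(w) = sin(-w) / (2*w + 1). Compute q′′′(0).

Expand 1/(denominator) as a geometric series and multiply by the numerator's series.
From the series, [w^3] q = -23/6; multiply by 3! = 6 to get -23.

-23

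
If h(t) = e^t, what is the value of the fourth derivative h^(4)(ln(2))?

2

The coefficient of (t - ln(2))^4 in the expansion is 1/12, so h^(4)(ln(2)) = 4! * (1/12) = 2.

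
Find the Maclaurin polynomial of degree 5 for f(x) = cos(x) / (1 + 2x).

-337*x^5/12 + 337*x^4/24 - 7*x^3 + 7*x^2/2 - 2*x + 1

Expand each factor separately, then convolve coefficients.
[x^0] = 1;  [x^1] = -2;  [x^2] = 7/2;  [x^3] = -7;  [x^4] = 337/24;  [x^5] = -337/12.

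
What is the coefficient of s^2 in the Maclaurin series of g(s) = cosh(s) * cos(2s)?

Write out both Maclaurin series and multiply, keeping only the needed powers.
g(0) = 1
g′(0) = 0
g′′(0) = -3
So c_2 = g′′(0)/2! = -3/2.

-3/2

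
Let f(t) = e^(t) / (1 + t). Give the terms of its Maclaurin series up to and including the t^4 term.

Take the Cauchy product of the two expansions.
f(0) = 1
f′(0) = 0
f′′(0) = 1
f′′′(0) = -2
f^(4)(0) = 9

3*t^4/8 - t^3/3 + t^2/2 + 1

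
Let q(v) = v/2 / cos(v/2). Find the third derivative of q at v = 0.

3/8

Invert the denominator's series and multiply.
The coefficient of v^3 in the expansion is 1/16, so q′′′(0) = 3! * (1/16) = 3/8.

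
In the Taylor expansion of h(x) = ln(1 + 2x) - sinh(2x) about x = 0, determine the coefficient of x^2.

Combine the two series term by term.
[x^0] = 0;  [x^1] = 0;  [x^2] = -2.
So c_2 = h′′(0)/2! = -2.

-2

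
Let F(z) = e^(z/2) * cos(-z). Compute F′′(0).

Expand each factor separately, then convolve coefficients.
From the series, [z^2] F = -3/8; multiply by 2! = 2 to get -3/4.

-3/4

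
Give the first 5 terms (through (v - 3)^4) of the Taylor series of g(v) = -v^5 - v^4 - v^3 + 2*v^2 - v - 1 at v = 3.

-16*(v - 3)^4 - 103*(v - 3)^3 - 331*(v - 3)^2 - 529*(v - 3) - 337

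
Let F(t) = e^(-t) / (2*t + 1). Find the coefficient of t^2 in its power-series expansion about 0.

Use 1/(1 - r) = Σ r^k on the denominator, then take the Cauchy product.
F(0) = 1
F′(0) = -3
F′′(0) = 13
So c_2 = F′′(0)/2! = 13/2.

13/2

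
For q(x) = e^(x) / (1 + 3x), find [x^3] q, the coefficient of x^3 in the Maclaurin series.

-58/3

Write out both Maclaurin series and multiply, keeping only the needed powers.
q(0) = 1
q′(0) = -2
q′′(0) = 13
q′′′(0) = -116
So c_3 = q′′′(0)/3! = -58/3.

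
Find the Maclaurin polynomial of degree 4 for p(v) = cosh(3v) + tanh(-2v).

Add the two expansions coefficient-wise.
p(0) = 1
p′(0) = -2
p′′(0) = 9
p′′′(0) = 16
p^(4)(0) = 81

27*v^4/8 + 8*v^3/3 + 9*v^2/2 - 2*v + 1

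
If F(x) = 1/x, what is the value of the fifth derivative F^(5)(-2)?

-15/8

The coefficient of (x + 2)^5 in the expansion is -1/64, so F^(5)(-2) = 5! * (-1/64) = -15/8.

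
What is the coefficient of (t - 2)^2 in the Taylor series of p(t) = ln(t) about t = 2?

Compute the successive derivatives at the expansion point and divide by k!.
p(2) = ln(2)
p′(2) = 1/2
p′′(2) = -1/4

-1/8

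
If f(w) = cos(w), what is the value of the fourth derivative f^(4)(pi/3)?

From the series, [(w - pi/3)^4] f = 1/48; multiply by 4! = 24 to get 1/2.

1/2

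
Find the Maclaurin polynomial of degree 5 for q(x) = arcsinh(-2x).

-12*x^5/5 + 4*x^3/3 - 2*x

Compute the successive derivatives at the expansion point and divide by k!.
q(0) = 0
q′(0) = -2
q′′(0) = 0
q′′′(0) = 8
q^(4)(0) = 0
q^(5)(0) = -288
The Taylor polynomial is Σ q^(k)(0)/k! · x^k.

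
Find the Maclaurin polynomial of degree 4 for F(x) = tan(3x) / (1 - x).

Expand each factor separately, then convolve coefficients.
[x^0] = 0;  [x^1] = 3;  [x^2] = 3;  [x^3] = 12;  [x^4] = 12.

12*x^4 + 12*x^3 + 3*x^2 + 3*x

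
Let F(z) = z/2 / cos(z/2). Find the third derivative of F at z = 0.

3/8

Invert the denominator's series and multiply.
The coefficient of z^3 in the expansion is 1/16, so F′′′(0) = 3! * (1/16) = 3/8.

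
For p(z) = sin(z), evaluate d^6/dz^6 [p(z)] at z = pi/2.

-1

The coefficient of (z - pi/2)^6 in the expansion is -1/720, so p^(6)(pi/2) = 6! * (-1/720) = -1.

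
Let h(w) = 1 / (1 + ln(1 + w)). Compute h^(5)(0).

Expand as Σ (-1)^k u^k with u equal to the inner function's series.
The coefficient of w^5 in the expansion is -347/60, so h^(5)(0) = 5! * (-347/60) = -694.

-694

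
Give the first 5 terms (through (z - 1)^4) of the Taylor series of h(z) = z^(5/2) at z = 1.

Apply the Taylor formula c_k = f^(k)(a)/k!.
h(1) = 1
h′(1) = 5/2
h′′(1) = 15/4
h′′′(1) = 15/8
h^(4)(1) = -15/16
Dividing each by k! gives the coefficients c_0, ..., c_4.

-5*(z - 1)^4/128 + 5*(z - 1)^3/16 + 15*(z - 1)^2/8 + 5*(z - 1)/2 + 1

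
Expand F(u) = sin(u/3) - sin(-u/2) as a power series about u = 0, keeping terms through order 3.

Add the two expansions coefficient-wise.
[u^0] = 0;  [u^1] = 5/6;  [u^2] = 0;  [u^3] = -35/1296.

-35*u^3/1296 + 5*u/6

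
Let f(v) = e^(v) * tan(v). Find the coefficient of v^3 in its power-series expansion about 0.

Take the Cauchy product of the two expansions.

5/6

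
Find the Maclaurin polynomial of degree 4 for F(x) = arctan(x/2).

-x^3/24 + x/2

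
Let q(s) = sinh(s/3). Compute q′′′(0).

The coefficient of s^3 in the expansion is 1/162, so q′′′(0) = 3! * (1/162) = 1/27.

1/27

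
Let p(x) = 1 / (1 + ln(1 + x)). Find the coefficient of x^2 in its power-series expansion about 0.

3/2

Use the geometric series for the reciprocal, then substitute.
[x^0] = 1;  [x^1] = -1;  [x^2] = 3/2.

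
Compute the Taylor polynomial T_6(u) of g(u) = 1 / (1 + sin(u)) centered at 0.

Write 1/(1+u) = 1 - u + u^2 - u^3 + ... and substitute the series for u.
[u^0] = 1;  [u^1] = -1;  [u^2] = 1;  [u^3] = -5/6;  [u^4] = 2/3;  [u^5] = -61/120;  [u^6] = 17/45.

17*u^6/45 - 61*u^5/120 + 2*u^4/3 - 5*u^3/6 + u^2 - u + 1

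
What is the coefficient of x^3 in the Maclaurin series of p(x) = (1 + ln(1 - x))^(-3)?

Plug the Maclaurin series of the inner function into that of the outer and collect terms.
p(0) = 1
p′(0) = 3
p′′(0) = 15
p′′′(0) = 102

17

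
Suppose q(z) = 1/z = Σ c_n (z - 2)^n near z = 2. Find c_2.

1/8

q(2) = 1/2
q′(2) = -1/4
q′′(2) = 1/4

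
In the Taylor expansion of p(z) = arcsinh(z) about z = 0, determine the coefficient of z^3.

-1/6

p(0) = 0
p′(0) = 1
p′′(0) = 0
p′′′(0) = -1
Dividing each by k! gives the coefficients c_0, ..., c_3.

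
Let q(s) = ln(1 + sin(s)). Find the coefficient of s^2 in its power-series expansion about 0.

Substitute the inner expansion into the outer series and collect powers.
q(0) = 0
q′(0) = 1
q′′(0) = -1

-1/2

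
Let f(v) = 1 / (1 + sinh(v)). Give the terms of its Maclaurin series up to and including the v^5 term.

Expand as Σ (-1)^k u^k with u equal to the inner function's series.

-181*v^5/120 + 4*v^4/3 - 7*v^3/6 + v^2 - v + 1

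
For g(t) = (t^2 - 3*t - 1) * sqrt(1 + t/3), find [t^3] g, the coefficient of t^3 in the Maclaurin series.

89/432

Multiply each power in the prefactor through the base expansion.
g(0) = -1
g′(0) = -19/6
g′′(0) = 37/36
g′′′(0) = 89/72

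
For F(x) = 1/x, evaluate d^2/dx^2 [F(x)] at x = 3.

The coefficient of (x - 3)^2 in the expansion is 1/27, so F′′(3) = 2! * (1/27) = 2/27.

2/27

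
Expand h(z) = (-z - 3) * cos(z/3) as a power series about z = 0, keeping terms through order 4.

-z^4/648 + z^3/18 + z^2/6 - z - 3

Shift and add copies of the series according to the polynomial's terms.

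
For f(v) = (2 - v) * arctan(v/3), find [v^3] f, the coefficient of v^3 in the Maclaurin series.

-2/81

Multiply each power in the prefactor through the base expansion.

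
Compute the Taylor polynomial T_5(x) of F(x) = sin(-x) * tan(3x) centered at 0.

Write out both Maclaurin series and multiply, keeping only the needed powers.
F(0) = 0
F′(0) = 0
F′′(0) = -6
F′′′(0) = 0
F^(4)(0) = -204
F^(5)(0) = 0
Then c_k = F^(k)(0)/k! gives each Taylor coefficient.

-17*x^4/2 - 3*x^2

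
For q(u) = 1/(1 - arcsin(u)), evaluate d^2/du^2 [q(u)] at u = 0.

Substitute the inner expansion into the outer series and collect powers.
From the series, [u^2] q = 1; multiply by 2! = 2 to get 2.

2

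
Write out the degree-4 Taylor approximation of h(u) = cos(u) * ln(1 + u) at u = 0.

Write out both Maclaurin series and multiply, keeping only the needed powers.
h(0) = 0
h′(0) = 1
h′′(0) = -1
h′′′(0) = -1
h^(4)(0) = 0

-u^3/6 - u^2/2 + u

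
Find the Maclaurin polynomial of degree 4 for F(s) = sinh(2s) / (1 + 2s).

Expand each factor separately, then convolve coefficients.

-56*s^4/3 + 28*s^3/3 - 4*s^2 + 2*s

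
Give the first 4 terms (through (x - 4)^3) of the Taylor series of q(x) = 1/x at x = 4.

[(x - 4)^0] = 1/4;  [(x - 4)^1] = -1/16;  [(x - 4)^2] = 1/64;  [(x - 4)^3] = -1/256.

-(x - 4)^3/256 + (x - 4)^2/64 - (x - 4)/16 + 1/4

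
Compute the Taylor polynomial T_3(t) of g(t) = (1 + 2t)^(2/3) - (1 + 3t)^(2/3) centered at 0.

-76*t^3/81 + 5*t^2/9 - 2*t/3

Add the two expansions coefficient-wise.
g(0) = 0
g′(0) = -2/3
g′′(0) = 10/9
g′′′(0) = -152/27
The Taylor polynomial is Σ g^(k)(0)/k! · t^k.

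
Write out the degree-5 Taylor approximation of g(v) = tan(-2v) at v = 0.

g(0) = 0
g′(0) = -2
g′′(0) = 0
g′′′(0) = -16
g^(4)(0) = 0
g^(5)(0) = -512

-64*v^5/15 - 8*v^3/3 - 2*v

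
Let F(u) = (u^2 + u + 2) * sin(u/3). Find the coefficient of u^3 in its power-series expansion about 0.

Shift and add copies of the series according to the polynomial's terms.
F(0) = 0
F′(0) = 2/3
F′′(0) = 2/3
F′′′(0) = 52/27
So c_3 = F′′′(0)/3! = 26/81.

26/81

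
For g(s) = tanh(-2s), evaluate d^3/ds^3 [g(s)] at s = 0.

Compute the successive derivatives at the expansion point and divide by k!.
The coefficient of s^3 in the expansion is 8/3, so g′′′(0) = 3! * (8/3) = 16.

16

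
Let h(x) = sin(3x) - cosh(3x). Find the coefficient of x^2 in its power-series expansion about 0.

-9/2

Expand each term separately and add.
h(0) = -1
h′(0) = 3
h′′(0) = -9
Then c_k = h^(k)(0)/k! gives each Taylor coefficient.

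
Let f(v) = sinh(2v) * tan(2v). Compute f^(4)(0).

192

Expand each factor separately, then convolve coefficients.
The coefficient of v^4 in the expansion is 8, so f^(4)(0) = 4! * (8) = 192.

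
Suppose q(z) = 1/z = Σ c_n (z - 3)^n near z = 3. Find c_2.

1/27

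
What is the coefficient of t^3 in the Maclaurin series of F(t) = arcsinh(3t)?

Use the known series and substitute for the argument.
F(0) = 0
F′(0) = 3
F′′(0) = 0
F′′′(0) = -27

-9/2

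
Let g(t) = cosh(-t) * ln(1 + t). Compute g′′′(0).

Expand each factor separately, then convolve coefficients.
From the series, [t^3] g = 5/6; multiply by 3! = 6 to get 5.

5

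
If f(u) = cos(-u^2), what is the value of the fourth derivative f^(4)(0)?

From the series, [u^4] f = -1/2; multiply by 4! = 24 to get -12.

-12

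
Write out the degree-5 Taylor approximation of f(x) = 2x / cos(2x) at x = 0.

20*x^5/3 + 4*x^3 + 2*x

Invert the denominator's series and multiply.
f(0) = 0
f′(0) = 2
f′′(0) = 0
f′′′(0) = 24
f^(4)(0) = 0
f^(5)(0) = 800
Then c_k = f^(k)(0)/k! gives each Taylor coefficient.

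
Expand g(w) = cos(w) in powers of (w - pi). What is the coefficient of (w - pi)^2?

1/2

g(pi) = -1
g′(pi) = 0
g′′(pi) = 1
Dividing each by k! gives the coefficients c_0, ..., c_2.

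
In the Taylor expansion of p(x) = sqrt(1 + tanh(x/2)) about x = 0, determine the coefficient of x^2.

-1/32

Plug the Maclaurin series of the inner function into that of the outer and collect terms.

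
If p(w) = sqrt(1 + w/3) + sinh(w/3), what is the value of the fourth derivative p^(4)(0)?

Expand each term separately and add.
From the series, [w^4] p = -5/10368; multiply by 4! = 24 to get -5/432.

-5/432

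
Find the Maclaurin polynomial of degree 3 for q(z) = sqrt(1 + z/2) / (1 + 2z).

-887*z^3/128 + 111*z^2/32 - 7*z/4 + 1

Write out both Maclaurin series and multiply, keeping only the needed powers.
[z^0] = 1;  [z^1] = -7/4;  [z^2] = 111/32;  [z^3] = -887/128.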